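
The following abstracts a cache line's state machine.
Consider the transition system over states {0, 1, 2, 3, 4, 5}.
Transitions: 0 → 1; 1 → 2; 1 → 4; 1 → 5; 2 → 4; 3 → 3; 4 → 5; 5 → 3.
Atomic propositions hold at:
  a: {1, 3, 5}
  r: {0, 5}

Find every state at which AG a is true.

{3, 5}

AG a: greatest fixpoint, start Z0 = {1, 3, 5}, keep only states in Sat with every successor in Z. Z1 = {3, 5}; fixed.
Sat(AG a) = {3, 5}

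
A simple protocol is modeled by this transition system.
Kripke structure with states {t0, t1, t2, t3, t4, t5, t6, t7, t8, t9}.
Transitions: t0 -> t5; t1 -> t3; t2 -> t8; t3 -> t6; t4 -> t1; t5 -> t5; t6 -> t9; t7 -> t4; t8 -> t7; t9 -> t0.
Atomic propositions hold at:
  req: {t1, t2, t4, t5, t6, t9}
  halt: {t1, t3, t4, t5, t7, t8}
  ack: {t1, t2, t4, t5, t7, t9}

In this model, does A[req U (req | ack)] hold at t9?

Yes

Sat(req | ack) = {t1, t2, t4, t5, t6, t7, t9}
A[req U (req | ack)]: least fixpoint, start Z0 = Sat((req | ack)) = {t1, t2, t4, t5, t6, t7, t9}, add states in Sat(req) with every successor in Z. Already a fixed point.
Sat(A[req U (req | ack)]) = {t1, t2, t4, t5, t6, t7, t9}
t9 ∈ Sat(A[req U (req | ack)]) = {t1, t2, t4, t5, t6, t7, t9}, so the formula holds at t9.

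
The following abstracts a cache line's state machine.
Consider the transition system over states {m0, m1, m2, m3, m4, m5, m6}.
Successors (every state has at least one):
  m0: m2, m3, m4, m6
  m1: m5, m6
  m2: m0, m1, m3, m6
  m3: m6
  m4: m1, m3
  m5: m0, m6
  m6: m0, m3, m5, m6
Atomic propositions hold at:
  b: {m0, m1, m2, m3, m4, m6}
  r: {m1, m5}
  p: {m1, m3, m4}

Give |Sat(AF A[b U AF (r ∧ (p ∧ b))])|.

1

Sat(p ∧ b) = {m1, m3, m4}
Sat(r ∧ (p ∧ b)) = {m1}
AF (r ∧ (p ∧ b)): least fixpoint, start Z0 = {m1}, add states with every successor in Z. Already a fixed point.
Sat(AF (r ∧ (p ∧ b))) = {m1}
A[b U AF (r ∧ (p ∧ b))]: least fixpoint, start Z0 = Sat(AF (r ∧ (p ∧ b))) = {m1}, add states in Sat(b) with every successor in Z. Already a fixed point.
Sat(A[b U AF (r ∧ (p ∧ b))]) = {m1}
AF A[b U AF (r ∧ (p ∧ b))]: least fixpoint, start Z0 = {m1}, add states with every successor in Z. Already a fixed point.
Sat(AF A[b U AF (r ∧ (p ∧ b))]) = {m1}
|Sat(AF A[b U AF (r ∧ (p ∧ b))])| = |{m1}| = 1.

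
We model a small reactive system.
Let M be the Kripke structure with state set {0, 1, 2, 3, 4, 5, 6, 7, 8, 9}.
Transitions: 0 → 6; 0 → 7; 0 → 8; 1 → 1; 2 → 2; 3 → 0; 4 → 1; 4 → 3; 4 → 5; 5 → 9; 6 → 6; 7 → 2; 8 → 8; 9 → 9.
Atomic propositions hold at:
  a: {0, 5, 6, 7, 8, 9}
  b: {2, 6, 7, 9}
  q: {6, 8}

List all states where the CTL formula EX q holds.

Sat(EX q) = {s : some successor in {6, 8}} = {0, 6, 8}

{0, 6, 8}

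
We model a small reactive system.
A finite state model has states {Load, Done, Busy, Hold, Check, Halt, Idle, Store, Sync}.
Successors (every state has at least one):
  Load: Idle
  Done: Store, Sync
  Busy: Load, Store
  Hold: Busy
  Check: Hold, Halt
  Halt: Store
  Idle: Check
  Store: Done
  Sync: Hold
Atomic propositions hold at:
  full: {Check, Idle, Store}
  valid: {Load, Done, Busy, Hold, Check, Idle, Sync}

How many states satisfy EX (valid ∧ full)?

2

Sat(valid ∧ full) = {Check, Idle}
Sat(EX (valid ∧ full)) = {s : some successor in {Check, Idle}} = {Load, Idle}
|Sat(EX (valid ∧ full))| = |{Load, Idle}| = 2.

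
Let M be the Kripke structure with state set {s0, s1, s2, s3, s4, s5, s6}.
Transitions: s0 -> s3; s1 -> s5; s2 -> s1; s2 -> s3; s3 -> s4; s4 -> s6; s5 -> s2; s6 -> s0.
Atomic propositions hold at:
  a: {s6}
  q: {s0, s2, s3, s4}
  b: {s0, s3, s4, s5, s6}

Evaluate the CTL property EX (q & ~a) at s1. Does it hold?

No

Sat(~a) = {s0, s1, s2, s3, s4, s5}
Sat(q & ~a) = {s0, s2, s3, s4}
Sat(EX (q & ~a)) = {s : some successor in {s0, s2, s3, s4}} = {s0, s2, s3, s5, s6}
s1 ∉ Sat(EX (q & ~a)) = {s0, s2, s3, s5, s6}, so the formula does not hold at s1.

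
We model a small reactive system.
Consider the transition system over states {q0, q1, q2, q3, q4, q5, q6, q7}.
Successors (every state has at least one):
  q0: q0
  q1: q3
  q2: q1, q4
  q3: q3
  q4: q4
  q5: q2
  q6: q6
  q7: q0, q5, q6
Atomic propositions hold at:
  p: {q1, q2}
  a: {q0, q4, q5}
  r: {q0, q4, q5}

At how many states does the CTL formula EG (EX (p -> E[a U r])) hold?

7

E[a U r]: least fixpoint, start Z0 = Sat(r) = {q0, q4, q5}, add states in Sat(a) with some successor in Z. Already a fixed point.
Sat(E[a U r]) = {q0, q4, q5}
Sat(p -> E[a U r]) = {q0, q3, q4, q5, q6, q7}
Sat(EX (p -> E[a U r])) = {s : some successor in {q0, q3, q4, q5, q6, q7}} = {q0, q1, q2, q3, q4, q6, q7}
EG (EX (p -> E[a U r])): greatest fixpoint, start Z0 = {q0, q1, q2, q3, q4, q6, q7}, keep only states in Sat with some successor in Z. Already a fixed point.
Sat(EG (EX (p -> E[a U r]))) = {q0, q1, q2, q3, q4, q6, q7}
|Sat(EG (EX (p -> E[a U r])))| = |{q0, q1, q2, q3, q4, q6, q7}| = 7.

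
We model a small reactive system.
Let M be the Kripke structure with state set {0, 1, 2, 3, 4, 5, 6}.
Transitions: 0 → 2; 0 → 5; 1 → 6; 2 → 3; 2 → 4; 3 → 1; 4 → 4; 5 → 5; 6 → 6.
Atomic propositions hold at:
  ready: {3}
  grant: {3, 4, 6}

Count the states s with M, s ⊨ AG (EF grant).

5

EF grant: least fixpoint, start Z0 = {3, 4, 6}, add states with some successor in Z. Z1 = {1, 2, 3, 4, 6}; Z2 = {0, 1, 2, 3, 4, 6}; fixed.
Sat(EF grant) = {0, 1, 2, 3, 4, 6}
AG (EF grant): greatest fixpoint, start Z0 = {0, 1, 2, 3, 4, 6}, keep only states in Sat with every successor in Z. Z1 = {1, 2, 3, 4, 6}; fixed.
Sat(AG (EF grant)) = {1, 2, 3, 4, 6}
|Sat(AG (EF grant))| = |{1, 2, 3, 4, 6}| = 5.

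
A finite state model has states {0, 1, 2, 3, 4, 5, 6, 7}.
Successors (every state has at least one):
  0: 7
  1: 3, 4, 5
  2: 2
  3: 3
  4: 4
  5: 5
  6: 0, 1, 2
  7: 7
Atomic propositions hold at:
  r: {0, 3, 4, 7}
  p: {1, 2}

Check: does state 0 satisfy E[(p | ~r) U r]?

Yes

Sat(~r) = {1, 2, 5, 6}
Sat(p | ~r) = {1, 2, 5, 6}
E[(p | ~r) U r]: least fixpoint, start Z0 = Sat(r) = {0, 3, 4, 7}, add states in Sat(p | ~r) with some successor in Z. Z1 = {0, 1, 3, 4, 6, 7}; fixed.
Sat(E[(p | ~r) U r]) = {0, 1, 3, 4, 6, 7}
0 ∈ Sat(E[(p | ~r) U r]) = {0, 1, 3, 4, 6, 7}, so the formula holds at 0.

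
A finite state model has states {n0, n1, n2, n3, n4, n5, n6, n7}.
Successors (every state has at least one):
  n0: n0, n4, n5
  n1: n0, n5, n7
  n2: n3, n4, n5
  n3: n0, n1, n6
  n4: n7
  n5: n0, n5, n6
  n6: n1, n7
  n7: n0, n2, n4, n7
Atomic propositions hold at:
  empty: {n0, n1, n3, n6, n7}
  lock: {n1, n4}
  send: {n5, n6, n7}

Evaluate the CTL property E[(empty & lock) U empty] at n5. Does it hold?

Sat(empty & lock) = {n1}
E[(empty & lock) U empty]: least fixpoint, start Z0 = Sat(empty) = {n0, n1, n3, n6, n7}, add states in Sat(empty & lock) with some successor in Z. Already a fixed point.
Sat(E[(empty & lock) U empty]) = {n0, n1, n3, n6, n7}
n5 ∉ Sat(E[(empty & lock) U empty]) = {n0, n1, n3, n6, n7}, so the formula does not hold at n5.

No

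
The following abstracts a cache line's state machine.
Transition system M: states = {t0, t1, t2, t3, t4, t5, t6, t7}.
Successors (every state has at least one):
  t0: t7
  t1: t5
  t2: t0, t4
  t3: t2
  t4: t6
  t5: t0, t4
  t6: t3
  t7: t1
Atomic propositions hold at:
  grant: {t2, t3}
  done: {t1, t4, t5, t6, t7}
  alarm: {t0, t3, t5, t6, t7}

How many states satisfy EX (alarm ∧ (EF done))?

6

EF done: least fixpoint, start Z0 = {t1, t4, t5, t6, t7}, add states with some successor in Z. Z1 = {t0, t1, t2, t4, t5, t6, t7}; Z2 = {t0, t1, t2, t3, t4, t5, t6, t7}; fixed.
Sat(EF done) = {t0, t1, t2, t3, t4, t5, t6, t7}
Sat(alarm ∧ (EF done)) = {t0, t3, t5, t6, t7}
Sat(EX (alarm ∧ (EF done))) = {s : some successor in {t0, t3, t5, t6, t7}} = {t0, t1, t2, t4, t5, t6}
|Sat(EX (alarm ∧ (EF done)))| = |{t0, t1, t2, t4, t5, t6}| = 6.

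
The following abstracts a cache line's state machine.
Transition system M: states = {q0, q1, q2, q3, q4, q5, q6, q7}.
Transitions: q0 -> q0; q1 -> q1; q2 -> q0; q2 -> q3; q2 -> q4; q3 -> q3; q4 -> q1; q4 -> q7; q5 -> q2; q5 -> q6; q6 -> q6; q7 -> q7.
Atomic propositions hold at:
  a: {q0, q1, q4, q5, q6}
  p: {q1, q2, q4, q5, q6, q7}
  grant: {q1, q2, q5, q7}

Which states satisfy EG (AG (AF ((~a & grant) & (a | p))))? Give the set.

{q7}

Sat(~a) = {q2, q3, q7}
Sat(~a & grant) = {q2, q7}
Sat(a | p) = {q0, q1, q2, q4, q5, q6, q7}
Sat((~a & grant) & (a | p)) = {q2, q7}
AF ((~a & grant) & (a | p)): least fixpoint, start Z0 = {q2, q7}, add states with every successor in Z. Already a fixed point.
Sat(AF ((~a & grant) & (a | p))) = {q2, q7}
AG (AF ((~a & grant) & (a | p))): greatest fixpoint, start Z0 = {q2, q7}, keep only states in Sat with every successor in Z. Z1 = {q7}; fixed.
Sat(AG (AF ((~a & grant) & (a | p)))) = {q7}
EG (AG (AF ((~a & grant) & (a | p)))): greatest fixpoint, start Z0 = {q7}, keep only states in Sat with some successor in Z. Already a fixed point.
Sat(EG (AG (AF ((~a & grant) & (a | p))))) = {q7}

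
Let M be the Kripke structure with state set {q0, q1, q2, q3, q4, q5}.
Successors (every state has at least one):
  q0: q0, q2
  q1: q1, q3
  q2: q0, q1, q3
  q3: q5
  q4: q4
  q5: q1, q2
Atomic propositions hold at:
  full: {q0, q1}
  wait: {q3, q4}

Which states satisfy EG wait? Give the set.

{q4}

EG wait: greatest fixpoint, start Z0 = {q3, q4}, keep only states in Sat with some successor in Z. Z1 = {q4}; fixed.
Sat(EG wait) = {q4}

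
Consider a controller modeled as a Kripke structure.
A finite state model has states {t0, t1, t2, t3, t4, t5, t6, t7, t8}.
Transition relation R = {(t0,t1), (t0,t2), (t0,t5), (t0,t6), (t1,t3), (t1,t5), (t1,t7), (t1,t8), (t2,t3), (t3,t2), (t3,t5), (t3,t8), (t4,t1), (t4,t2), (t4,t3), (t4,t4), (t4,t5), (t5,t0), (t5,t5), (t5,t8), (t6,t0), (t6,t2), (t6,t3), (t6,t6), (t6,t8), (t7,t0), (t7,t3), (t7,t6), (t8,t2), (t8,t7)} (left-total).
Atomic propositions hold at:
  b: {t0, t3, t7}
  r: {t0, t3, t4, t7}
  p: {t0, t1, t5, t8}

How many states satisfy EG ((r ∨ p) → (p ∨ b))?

8

Sat(r ∨ p) = {t0, t1, t3, t4, t5, t7, t8}
Sat(p ∨ b) = {t0, t1, t3, t5, t7, t8}
Sat((r ∨ p) → (p ∨ b)) = {t0, t1, t2, t3, t5, t6, t7, t8}
EG ((r ∨ p) → (p ∨ b)): greatest fixpoint, start Z0 = {t0, t1, t2, t3, t5, t6, t7, t8}, keep only states in Sat with some successor in Z. Already a fixed point.
Sat(EG ((r ∨ p) → (p ∨ b))) = {t0, t1, t2, t3, t5, t6, t7, t8}
|Sat(EG ((r ∨ p) → (p ∨ b)))| = |{t0, t1, t2, t3, t5, t6, t7, t8}| = 8.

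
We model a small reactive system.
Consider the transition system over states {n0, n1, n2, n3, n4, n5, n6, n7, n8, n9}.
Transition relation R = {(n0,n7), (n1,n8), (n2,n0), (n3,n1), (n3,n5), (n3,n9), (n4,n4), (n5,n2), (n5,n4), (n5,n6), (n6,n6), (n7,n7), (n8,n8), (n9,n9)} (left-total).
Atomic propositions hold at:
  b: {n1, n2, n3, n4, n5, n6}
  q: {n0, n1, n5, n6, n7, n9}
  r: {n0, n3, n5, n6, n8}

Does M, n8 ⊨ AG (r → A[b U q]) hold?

A[b U q]: least fixpoint, start Z0 = Sat(q) = {n0, n1, n5, n6, n7, n9}, add states in Sat(b) with every successor in Z. Z1 = {n0, n1, n2, n3, n5, n6, n7, n9}; fixed.
Sat(A[b U q]) = {n0, n1, n2, n3, n5, n6, n7, n9}
Sat(r → A[b U q]) = {n0, n1, n2, n3, n4, n5, n6, n7, n9}
AG (r → A[b U q]): greatest fixpoint, start Z0 = {n0, n1, n2, n3, n4, n5, n6, n7, n9}, keep only states in Sat with every successor in Z. Z1 = {n0, n2, n3, n4, n5, n6, n7, n9}; Z2 = {n0, n2, n4, n5, n6, n7, n9}; fixed.
Sat(AG (r → A[b U q])) = {n0, n2, n4, n5, n6, n7, n9}
n8 ∉ Sat(AG (r → A[b U q])) = {n0, n2, n4, n5, n6, n7, n9}, so the formula does not hold at n8.

No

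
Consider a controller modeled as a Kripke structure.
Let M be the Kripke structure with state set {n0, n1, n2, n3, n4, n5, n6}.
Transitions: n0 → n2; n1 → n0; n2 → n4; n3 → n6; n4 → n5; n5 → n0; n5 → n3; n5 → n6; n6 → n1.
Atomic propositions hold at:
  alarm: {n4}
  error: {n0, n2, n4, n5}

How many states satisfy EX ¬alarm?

6

Sat(¬alarm) = {n0, n1, n2, n3, n5, n6}
Sat(EX ¬alarm) = {s : some successor in {n0, n1, n2, n3, n5, n6}} = {n0, n1, n3, n4, n5, n6}
|Sat(EX ¬alarm)| = |{n0, n1, n3, n4, n5, n6}| = 6.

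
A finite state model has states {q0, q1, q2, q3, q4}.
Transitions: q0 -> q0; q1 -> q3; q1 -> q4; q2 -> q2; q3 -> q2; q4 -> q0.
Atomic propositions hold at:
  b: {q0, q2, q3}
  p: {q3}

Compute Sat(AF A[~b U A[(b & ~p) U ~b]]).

Sat(~b) = {q1, q4}
Sat(~p) = {q0, q1, q2, q4}
Sat(b & ~p) = {q0, q2}
A[(b & ~p) U ~b]: least fixpoint, start Z0 = Sat(~b) = {q1, q4}, add states in Sat(b & ~p) with every successor in Z. Already a fixed point.
Sat(A[(b & ~p) U ~b]) = {q1, q4}
A[~b U A[(b & ~p) U ~b]]: least fixpoint, start Z0 = Sat(A[(b & ~p) U ~b]) = {q1, q4}, add states in Sat(~b) with every successor in Z. Already a fixed point.
Sat(A[~b U A[(b & ~p) U ~b]]) = {q1, q4}
AF A[~b U A[(b & ~p) U ~b]]: least fixpoint, start Z0 = {q1, q4}, add states with every successor in Z. Already a fixed point.
Sat(AF A[~b U A[(b & ~p) U ~b]]) = {q1, q4}

{q1, q4}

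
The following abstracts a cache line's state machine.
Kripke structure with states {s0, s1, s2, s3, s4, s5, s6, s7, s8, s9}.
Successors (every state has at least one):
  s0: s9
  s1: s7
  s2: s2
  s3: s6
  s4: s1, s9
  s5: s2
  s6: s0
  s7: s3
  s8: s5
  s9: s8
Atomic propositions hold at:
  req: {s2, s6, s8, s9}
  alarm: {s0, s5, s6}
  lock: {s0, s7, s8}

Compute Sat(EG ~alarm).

Sat(~alarm) = {s1, s2, s3, s4, s7, s8, s9}
EG ~alarm: greatest fixpoint, start Z0 = {s1, s2, s3, s4, s7, s8, s9}, keep only states in Sat with some successor in Z. Z1 = {s1, s2, s4, s7, s9}; Z2 = {s1, s2, s4}; Z3 = {s2, s4}; Z4 = {s2}; fixed.
Sat(EG ~alarm) = {s2}

{s2}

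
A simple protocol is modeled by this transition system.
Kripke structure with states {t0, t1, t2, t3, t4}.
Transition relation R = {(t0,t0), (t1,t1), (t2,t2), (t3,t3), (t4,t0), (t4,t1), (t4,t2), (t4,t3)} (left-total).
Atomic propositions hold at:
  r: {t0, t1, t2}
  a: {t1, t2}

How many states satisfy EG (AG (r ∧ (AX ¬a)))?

1

Sat(¬a) = {t0, t3, t4}
Sat(AX ¬a) = {s : every successor in {t0, t3, t4}} = {t0, t3}
Sat(r ∧ (AX ¬a)) = {t0}
AG (r ∧ (AX ¬a)): greatest fixpoint, start Z0 = {t0}, keep only states in Sat with every successor in Z. Already a fixed point.
Sat(AG (r ∧ (AX ¬a))) = {t0}
EG (AG (r ∧ (AX ¬a))): greatest fixpoint, start Z0 = {t0}, keep only states in Sat with some successor in Z. Already a fixed point.
Sat(EG (AG (r ∧ (AX ¬a)))) = {t0}
|Sat(EG (AG (r ∧ (AX ¬a))))| = |{t0}| = 1.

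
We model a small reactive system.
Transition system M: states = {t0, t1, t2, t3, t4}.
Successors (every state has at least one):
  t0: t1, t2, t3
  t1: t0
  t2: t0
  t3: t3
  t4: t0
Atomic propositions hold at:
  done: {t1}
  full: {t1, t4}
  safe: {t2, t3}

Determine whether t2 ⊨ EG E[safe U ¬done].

Sat(¬done) = {t0, t2, t3, t4}
E[safe U ¬done]: least fixpoint, start Z0 = Sat(¬done) = {t0, t2, t3, t4}, add states in Sat(safe) with some successor in Z. Already a fixed point.
Sat(E[safe U ¬done]) = {t0, t2, t3, t4}
EG E[safe U ¬done]: greatest fixpoint, start Z0 = {t0, t2, t3, t4}, keep only states in Sat with some successor in Z. Already a fixed point.
Sat(EG E[safe U ¬done]) = {t0, t2, t3, t4}
t2 ∈ Sat(EG E[safe U ¬done]) = {t0, t2, t3, t4}, so the formula holds at t2.

Yes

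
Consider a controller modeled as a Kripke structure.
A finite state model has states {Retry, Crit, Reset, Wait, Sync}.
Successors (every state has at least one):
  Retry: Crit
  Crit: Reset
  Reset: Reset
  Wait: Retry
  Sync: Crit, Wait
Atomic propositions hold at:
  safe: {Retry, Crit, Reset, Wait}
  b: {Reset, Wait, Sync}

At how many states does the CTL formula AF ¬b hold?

Sat(¬b) = {Retry, Crit}
AF ¬b: least fixpoint, start Z0 = {Retry, Crit}, add states with every successor in Z. Z1 = {Retry, Crit, Wait}; Z2 = {Retry, Crit, Wait, Sync}; fixed.
Sat(AF ¬b) = {Retry, Crit, Wait, Sync}
|Sat(AF ¬b)| = |{Retry, Crit, Wait, Sync}| = 4.

4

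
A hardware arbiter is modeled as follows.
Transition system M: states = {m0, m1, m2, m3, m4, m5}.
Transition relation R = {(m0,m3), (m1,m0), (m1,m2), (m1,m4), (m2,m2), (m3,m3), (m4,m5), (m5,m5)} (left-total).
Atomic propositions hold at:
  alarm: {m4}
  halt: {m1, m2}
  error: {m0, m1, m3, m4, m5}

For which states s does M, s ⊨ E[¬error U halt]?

Sat(¬error) = {m2}
E[¬error U halt]: least fixpoint, start Z0 = Sat(halt) = {m1, m2}, add states in Sat(¬error) with some successor in Z. Already a fixed point.
Sat(E[¬error U halt]) = {m1, m2}

{m1, m2}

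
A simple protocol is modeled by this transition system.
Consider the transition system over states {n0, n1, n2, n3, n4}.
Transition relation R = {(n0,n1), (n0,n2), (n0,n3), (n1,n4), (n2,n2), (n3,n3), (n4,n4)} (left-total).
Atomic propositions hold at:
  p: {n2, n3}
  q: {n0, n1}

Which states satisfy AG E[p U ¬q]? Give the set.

Sat(¬q) = {n2, n3, n4}
E[p U ¬q]: least fixpoint, start Z0 = Sat(¬q) = {n2, n3, n4}, add states in Sat(p) with some successor in Z. Already a fixed point.
Sat(E[p U ¬q]) = {n2, n3, n4}
AG E[p U ¬q]: greatest fixpoint, start Z0 = {n2, n3, n4}, keep only states in Sat with every successor in Z. Already a fixed point.
Sat(AG E[p U ¬q]) = {n2, n3, n4}

{n2, n3, n4}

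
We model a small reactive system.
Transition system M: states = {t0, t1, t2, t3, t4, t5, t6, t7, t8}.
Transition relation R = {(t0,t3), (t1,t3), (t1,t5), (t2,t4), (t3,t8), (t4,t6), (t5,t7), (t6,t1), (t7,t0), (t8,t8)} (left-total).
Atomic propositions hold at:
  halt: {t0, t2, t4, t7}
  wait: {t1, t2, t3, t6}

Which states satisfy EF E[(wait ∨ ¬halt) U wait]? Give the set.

{t0, t1, t2, t3, t4, t5, t6, t7}

Sat(¬halt) = {t1, t3, t5, t6, t8}
Sat(wait ∨ ¬halt) = {t1, t2, t3, t5, t6, t8}
E[(wait ∨ ¬halt) U wait]: least fixpoint, start Z0 = Sat(wait) = {t1, t2, t3, t6}, add states in Sat(wait ∨ ¬halt) with some successor in Z. Already a fixed point.
Sat(E[(wait ∨ ¬halt) U wait]) = {t1, t2, t3, t6}
EF E[(wait ∨ ¬halt) U wait]: least fixpoint, start Z0 = {t1, t2, t3, t6}, add states with some successor in Z. Z1 = {t0, t1, t2, t3, t4, t6}; Z2 = {t0, t1, t2, t3, t4, t6, t7}; Z3 = {t0, t1, t2, t3, t4, t5, t6, t7}; fixed.
Sat(EF E[(wait ∨ ¬halt) U wait]) = {t0, t1, t2, t3, t4, t5, t6, t7}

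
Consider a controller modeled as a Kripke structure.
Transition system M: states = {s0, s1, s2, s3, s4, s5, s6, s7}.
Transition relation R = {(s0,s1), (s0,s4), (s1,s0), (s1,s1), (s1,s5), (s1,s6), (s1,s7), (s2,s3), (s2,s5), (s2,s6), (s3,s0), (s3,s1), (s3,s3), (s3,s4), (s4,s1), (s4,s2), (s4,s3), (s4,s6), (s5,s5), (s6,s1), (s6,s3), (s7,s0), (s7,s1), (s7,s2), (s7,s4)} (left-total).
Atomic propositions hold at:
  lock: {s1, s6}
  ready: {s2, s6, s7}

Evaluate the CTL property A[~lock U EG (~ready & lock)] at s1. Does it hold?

Sat(~lock) = {s0, s2, s3, s4, s5, s7}
Sat(~ready) = {s0, s1, s3, s4, s5}
Sat(~ready & lock) = {s1}
EG (~ready & lock): greatest fixpoint, start Z0 = {s1}, keep only states in Sat with some successor in Z. Already a fixed point.
Sat(EG (~ready & lock)) = {s1}
A[~lock U EG (~ready & lock)]: least fixpoint, start Z0 = Sat(EG (~ready & lock)) = {s1}, add states in Sat(~lock) with every successor in Z. Already a fixed point.
Sat(A[~lock U EG (~ready & lock)]) = {s1}
s1 ∈ Sat(A[~lock U EG (~ready & lock)]) = {s1}, so the formula holds at s1.

Yes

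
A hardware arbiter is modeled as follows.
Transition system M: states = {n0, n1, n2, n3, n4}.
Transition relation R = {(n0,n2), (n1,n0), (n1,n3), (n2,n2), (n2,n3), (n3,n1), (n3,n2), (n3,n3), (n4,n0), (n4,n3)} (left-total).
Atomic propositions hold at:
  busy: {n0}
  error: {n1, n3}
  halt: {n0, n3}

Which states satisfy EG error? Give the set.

EG error: greatest fixpoint, start Z0 = {n1, n3}, keep only states in Sat with some successor in Z. Already a fixed point.
Sat(EG error) = {n1, n3}

{n1, n3}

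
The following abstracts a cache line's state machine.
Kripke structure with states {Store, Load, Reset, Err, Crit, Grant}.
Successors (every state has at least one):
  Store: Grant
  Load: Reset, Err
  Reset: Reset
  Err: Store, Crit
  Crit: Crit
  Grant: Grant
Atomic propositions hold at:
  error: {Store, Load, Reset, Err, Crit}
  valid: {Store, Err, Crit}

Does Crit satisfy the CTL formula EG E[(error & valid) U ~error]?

No

Sat(error & valid) = {Store, Err, Crit}
Sat(~error) = {Grant}
E[(error & valid) U ~error]: least fixpoint, start Z0 = Sat(~error) = {Grant}, add states in Sat(error & valid) with some successor in Z. Z1 = {Store, Grant}; Z2 = {Store, Err, Grant}; fixed.
Sat(E[(error & valid) U ~error]) = {Store, Err, Grant}
EG E[(error & valid) U ~error]: greatest fixpoint, start Z0 = {Store, Err, Grant}, keep only states in Sat with some successor in Z. Already a fixed point.
Sat(EG E[(error & valid) U ~error]) = {Store, Err, Grant}
Crit ∉ Sat(EG E[(error & valid) U ~error]) = {Store, Err, Grant}, so the formula does not hold at Crit.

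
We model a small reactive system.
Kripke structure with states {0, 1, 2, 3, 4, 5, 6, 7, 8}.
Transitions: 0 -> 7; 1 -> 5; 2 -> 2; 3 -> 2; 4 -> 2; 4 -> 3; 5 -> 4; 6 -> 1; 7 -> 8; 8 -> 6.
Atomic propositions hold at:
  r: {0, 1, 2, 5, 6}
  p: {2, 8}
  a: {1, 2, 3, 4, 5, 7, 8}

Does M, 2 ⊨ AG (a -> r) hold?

Sat(a -> r) = {0, 1, 2, 5, 6}
AG (a -> r): greatest fixpoint, start Z0 = {0, 1, 2, 5, 6}, keep only states in Sat with every successor in Z. Z1 = {1, 2, 6}; Z2 = {2, 6}; Z3 = {2}; fixed.
Sat(AG (a -> r)) = {2}
2 ∈ Sat(AG (a -> r)) = {2}, so the formula holds at 2.

Yes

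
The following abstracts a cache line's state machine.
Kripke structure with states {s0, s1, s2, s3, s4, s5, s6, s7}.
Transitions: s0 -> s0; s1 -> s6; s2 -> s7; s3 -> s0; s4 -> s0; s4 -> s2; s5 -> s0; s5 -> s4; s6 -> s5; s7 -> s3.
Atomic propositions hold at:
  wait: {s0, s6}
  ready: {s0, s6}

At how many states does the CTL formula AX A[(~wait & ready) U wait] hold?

Sat(~wait) = {s1, s2, s3, s4, s5, s7}
Sat(~wait & ready) = ∅
A[(~wait & ready) U wait]: least fixpoint, start Z0 = Sat(wait) = {s0, s6}, add states in Sat(~wait & ready) with every successor in Z. Already a fixed point.
Sat(A[(~wait & ready) U wait]) = {s0, s6}
Sat(AX A[(~wait & ready) U wait]) = {s : every successor in {s0, s6}} = {s0, s1, s3}
|Sat(AX A[(~wait & ready) U wait])| = |{s0, s1, s3}| = 3.

3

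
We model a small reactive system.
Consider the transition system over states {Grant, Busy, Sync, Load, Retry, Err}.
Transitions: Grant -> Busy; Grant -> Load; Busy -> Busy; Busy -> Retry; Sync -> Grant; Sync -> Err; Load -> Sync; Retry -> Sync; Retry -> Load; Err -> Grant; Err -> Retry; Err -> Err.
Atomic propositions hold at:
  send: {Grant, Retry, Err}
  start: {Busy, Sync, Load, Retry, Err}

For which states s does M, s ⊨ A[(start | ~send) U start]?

{Busy, Sync, Load, Retry, Err}

Sat(~send) = {Busy, Sync, Load}
Sat(start | ~send) = {Busy, Sync, Load, Retry, Err}
A[(start | ~send) U start]: least fixpoint, start Z0 = Sat(start) = {Busy, Sync, Load, Retry, Err}, add states in Sat(start | ~send) with every successor in Z. Already a fixed point.
Sat(A[(start | ~send) U start]) = {Busy, Sync, Load, Retry, Err}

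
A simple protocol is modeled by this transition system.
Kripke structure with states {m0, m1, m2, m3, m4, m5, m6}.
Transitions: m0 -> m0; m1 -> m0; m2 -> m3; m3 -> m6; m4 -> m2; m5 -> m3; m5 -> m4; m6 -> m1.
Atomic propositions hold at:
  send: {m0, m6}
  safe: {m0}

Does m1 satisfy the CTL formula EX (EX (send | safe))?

Sat(send | safe) = {m0, m6}
Sat(EX (send | safe)) = {s : some successor in {m0, m6}} = {m0, m1, m3}
Sat(EX (EX (send | safe))) = {s : some successor in {m0, m1, m3}} = {m0, m1, m2, m5, m6}
m1 ∈ Sat(EX (EX (send | safe))) = {m0, m1, m2, m5, m6}, so the formula holds at m1.

Yes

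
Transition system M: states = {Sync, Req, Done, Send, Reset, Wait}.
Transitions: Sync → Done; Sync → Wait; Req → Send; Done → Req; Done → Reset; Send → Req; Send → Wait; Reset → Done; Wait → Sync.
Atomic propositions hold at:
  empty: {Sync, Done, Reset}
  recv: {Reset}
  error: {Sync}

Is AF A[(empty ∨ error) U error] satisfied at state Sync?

Sat(empty ∨ error) = {Sync, Done, Reset}
A[(empty ∨ error) U error]: least fixpoint, start Z0 = Sat(error) = {Sync}, add states in Sat(empty ∨ error) with every successor in Z. Already a fixed point.
Sat(A[(empty ∨ error) U error]) = {Sync}
AF A[(empty ∨ error) U error]: least fixpoint, start Z0 = {Sync}, add states with every successor in Z. Z1 = {Sync, Wait}; fixed.
Sat(AF A[(empty ∨ error) U error]) = {Sync, Wait}
Sync ∈ Sat(AF A[(empty ∨ error) U error]) = {Sync, Wait}, so the formula holds at Sync.

Yes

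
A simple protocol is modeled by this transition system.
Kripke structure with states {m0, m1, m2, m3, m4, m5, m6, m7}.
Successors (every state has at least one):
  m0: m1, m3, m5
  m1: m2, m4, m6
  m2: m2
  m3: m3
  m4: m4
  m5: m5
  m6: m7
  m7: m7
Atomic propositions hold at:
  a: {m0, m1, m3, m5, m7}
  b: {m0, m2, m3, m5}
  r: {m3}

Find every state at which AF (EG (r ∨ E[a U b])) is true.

E[a U b]: least fixpoint, start Z0 = Sat(b) = {m0, m2, m3, m5}, add states in Sat(a) with some successor in Z. Z1 = {m0, m1, m2, m3, m5}; fixed.
Sat(E[a U b]) = {m0, m1, m2, m3, m5}
Sat(r ∨ E[a U b]) = {m0, m1, m2, m3, m5}
EG (r ∨ E[a U b]): greatest fixpoint, start Z0 = {m0, m1, m2, m3, m5}, keep only states in Sat with some successor in Z. Already a fixed point.
Sat(EG (r ∨ E[a U b])) = {m0, m1, m2, m3, m5}
AF (EG (r ∨ E[a U b])): least fixpoint, start Z0 = {m0, m1, m2, m3, m5}, add states with every successor in Z. Already a fixed point.
Sat(AF (EG (r ∨ E[a U b]))) = {m0, m1, m2, m3, m5}

{m0, m1, m2, m3, m5}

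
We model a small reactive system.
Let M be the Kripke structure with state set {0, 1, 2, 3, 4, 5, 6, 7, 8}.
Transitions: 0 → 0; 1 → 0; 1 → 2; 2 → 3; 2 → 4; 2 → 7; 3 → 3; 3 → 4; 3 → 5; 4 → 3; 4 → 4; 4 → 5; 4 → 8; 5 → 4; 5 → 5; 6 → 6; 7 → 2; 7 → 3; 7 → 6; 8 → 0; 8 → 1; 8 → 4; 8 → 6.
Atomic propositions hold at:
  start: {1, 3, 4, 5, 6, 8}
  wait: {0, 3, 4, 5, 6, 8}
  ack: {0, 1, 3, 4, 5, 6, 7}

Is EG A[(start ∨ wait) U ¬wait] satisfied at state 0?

No

Sat(start ∨ wait) = {0, 1, 3, 4, 5, 6, 8}
Sat(¬wait) = {1, 2, 7}
A[(start ∨ wait) U ¬wait]: least fixpoint, start Z0 = Sat(¬wait) = {1, 2, 7}, add states in Sat(start ∨ wait) with every successor in Z. Already a fixed point.
Sat(A[(start ∨ wait) U ¬wait]) = {1, 2, 7}
EG A[(start ∨ wait) U ¬wait]: greatest fixpoint, start Z0 = {1, 2, 7}, keep only states in Sat with some successor in Z. Already a fixed point.
Sat(EG A[(start ∨ wait) U ¬wait]) = {1, 2, 7}
0 ∉ Sat(EG A[(start ∨ wait) U ¬wait]) = {1, 2, 7}, so the formula does not hold at 0.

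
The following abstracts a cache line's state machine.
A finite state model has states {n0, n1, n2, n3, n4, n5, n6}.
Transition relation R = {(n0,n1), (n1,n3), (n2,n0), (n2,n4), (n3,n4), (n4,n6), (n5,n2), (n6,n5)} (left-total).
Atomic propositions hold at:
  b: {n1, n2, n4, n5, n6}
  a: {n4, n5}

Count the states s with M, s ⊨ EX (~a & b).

Sat(~a) = {n0, n1, n2, n3, n6}
Sat(~a & b) = {n1, n2, n6}
Sat(EX (~a & b)) = {s : some successor in {n1, n2, n6}} = {n0, n4, n5}
|Sat(EX (~a & b))| = |{n0, n4, n5}| = 3.

3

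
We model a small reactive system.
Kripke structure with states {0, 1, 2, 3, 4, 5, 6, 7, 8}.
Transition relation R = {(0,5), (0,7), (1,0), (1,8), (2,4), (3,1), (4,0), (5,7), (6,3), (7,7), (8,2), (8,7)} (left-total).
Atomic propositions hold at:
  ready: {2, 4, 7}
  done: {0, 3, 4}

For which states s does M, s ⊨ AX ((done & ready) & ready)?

{2}

Sat(done & ready) = {4}
Sat((done & ready) & ready) = {4}
Sat(AX ((done & ready) & ready)) = {s : every successor in {4}} = {2}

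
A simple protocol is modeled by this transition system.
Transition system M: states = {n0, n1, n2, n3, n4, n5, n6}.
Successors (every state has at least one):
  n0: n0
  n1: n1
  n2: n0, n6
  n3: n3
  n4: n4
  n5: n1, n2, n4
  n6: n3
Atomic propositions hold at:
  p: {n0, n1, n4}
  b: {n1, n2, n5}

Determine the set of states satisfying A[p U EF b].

EF b: least fixpoint, start Z0 = {n1, n2, n5}, add states with some successor in Z. Already a fixed point.
Sat(EF b) = {n1, n2, n5}
A[p U EF b]: least fixpoint, start Z0 = Sat(EF b) = {n1, n2, n5}, add states in Sat(p) with every successor in Z. Already a fixed point.
Sat(A[p U EF b]) = {n1, n2, n5}

{n1, n2, n5}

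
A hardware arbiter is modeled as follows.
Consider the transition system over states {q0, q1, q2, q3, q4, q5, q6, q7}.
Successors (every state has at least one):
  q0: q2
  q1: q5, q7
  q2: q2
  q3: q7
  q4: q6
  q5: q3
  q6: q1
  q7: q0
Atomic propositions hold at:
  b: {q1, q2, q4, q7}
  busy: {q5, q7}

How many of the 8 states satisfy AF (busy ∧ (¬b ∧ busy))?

Sat(¬b) = {q0, q3, q5, q6}
Sat(¬b ∧ busy) = {q5}
Sat(busy ∧ (¬b ∧ busy)) = {q5}
AF (busy ∧ (¬b ∧ busy)): least fixpoint, start Z0 = {q5}, add states with every successor in Z. Already a fixed point.
Sat(AF (busy ∧ (¬b ∧ busy))) = {q5}
|Sat(AF (busy ∧ (¬b ∧ busy)))| = |{q5}| = 1.

1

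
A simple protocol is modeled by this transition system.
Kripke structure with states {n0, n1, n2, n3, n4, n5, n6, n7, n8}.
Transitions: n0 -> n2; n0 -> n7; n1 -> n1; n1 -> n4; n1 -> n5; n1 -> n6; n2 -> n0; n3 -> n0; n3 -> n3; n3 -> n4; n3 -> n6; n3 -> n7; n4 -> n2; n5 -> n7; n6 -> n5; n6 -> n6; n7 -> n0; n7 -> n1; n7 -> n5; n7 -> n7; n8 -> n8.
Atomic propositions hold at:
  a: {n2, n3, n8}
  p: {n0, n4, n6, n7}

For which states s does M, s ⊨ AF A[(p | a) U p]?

{n0, n2, n4, n5, n6, n7}

Sat(p | a) = {n0, n2, n3, n4, n6, n7, n8}
A[(p | a) U p]: least fixpoint, start Z0 = Sat(p) = {n0, n4, n6, n7}, add states in Sat(p | a) with every successor in Z. Z1 = {n0, n2, n4, n6, n7}; fixed.
Sat(A[(p | a) U p]) = {n0, n2, n4, n6, n7}
AF A[(p | a) U p]: least fixpoint, start Z0 = {n0, n2, n4, n6, n7}, add states with every successor in Z. Z1 = {n0, n2, n4, n5, n6, n7}; fixed.
Sat(AF A[(p | a) U p]) = {n0, n2, n4, n5, n6, n7}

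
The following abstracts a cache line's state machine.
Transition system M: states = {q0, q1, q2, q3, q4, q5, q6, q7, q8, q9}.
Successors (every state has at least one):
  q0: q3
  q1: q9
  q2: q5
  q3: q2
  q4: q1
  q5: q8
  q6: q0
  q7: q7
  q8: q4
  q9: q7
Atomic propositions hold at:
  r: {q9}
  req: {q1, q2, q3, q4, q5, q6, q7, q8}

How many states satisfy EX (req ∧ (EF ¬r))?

Sat(¬r) = {q0, q1, q2, q3, q4, q5, q6, q7, q8}
EF ¬r: least fixpoint, start Z0 = {q0, q1, q2, q3, q4, q5, q6, q7, q8}, add states with some successor in Z. Z1 = {q0, q1, q2, q3, q4, q5, q6, q7, q8, q9}; fixed.
Sat(EF ¬r) = {q0, q1, q2, q3, q4, q5, q6, q7, q8, q9}
Sat(req ∧ (EF ¬r)) = {q1, q2, q3, q4, q5, q6, q7, q8}
Sat(EX (req ∧ (EF ¬r))) = {s : some successor in {q1, q2, q3, q4, q5, q6, q7, q8}} = {q0, q2, q3, q4, q5, q7, q8, q9}
|Sat(EX (req ∧ (EF ¬r)))| = |{q0, q2, q3, q4, q5, q7, q8, q9}| = 8.

8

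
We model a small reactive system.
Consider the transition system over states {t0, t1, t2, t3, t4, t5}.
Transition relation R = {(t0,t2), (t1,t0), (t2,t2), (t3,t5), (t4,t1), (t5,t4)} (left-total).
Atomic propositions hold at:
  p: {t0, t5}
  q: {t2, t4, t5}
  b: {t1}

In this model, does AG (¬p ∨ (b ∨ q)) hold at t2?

Yes

Sat(¬p) = {t1, t2, t3, t4}
Sat(b ∨ q) = {t1, t2, t4, t5}
Sat(¬p ∨ (b ∨ q)) = {t1, t2, t3, t4, t5}
AG (¬p ∨ (b ∨ q)): greatest fixpoint, start Z0 = {t1, t2, t3, t4, t5}, keep only states in Sat with every successor in Z. Z1 = {t2, t3, t4, t5}; Z2 = {t2, t3, t5}; Z3 = {t2, t3}; Z4 = {t2}; fixed.
Sat(AG (¬p ∨ (b ∨ q))) = {t2}
t2 ∈ Sat(AG (¬p ∨ (b ∨ q))) = {t2}, so the formula holds at t2.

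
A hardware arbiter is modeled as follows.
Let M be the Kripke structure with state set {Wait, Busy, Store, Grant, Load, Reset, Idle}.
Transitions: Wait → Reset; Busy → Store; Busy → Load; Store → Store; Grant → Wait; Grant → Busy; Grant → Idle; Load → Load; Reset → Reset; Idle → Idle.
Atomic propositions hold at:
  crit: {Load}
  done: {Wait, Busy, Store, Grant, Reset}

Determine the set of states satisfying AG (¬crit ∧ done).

{Wait, Store, Reset}

Sat(¬crit) = {Wait, Busy, Store, Grant, Reset, Idle}
Sat(¬crit ∧ done) = {Wait, Busy, Store, Grant, Reset}
AG (¬crit ∧ done): greatest fixpoint, start Z0 = {Wait, Busy, Store, Grant, Reset}, keep only states in Sat with every successor in Z. Z1 = {Wait, Store, Reset}; fixed.
Sat(AG (¬crit ∧ done)) = {Wait, Store, Reset}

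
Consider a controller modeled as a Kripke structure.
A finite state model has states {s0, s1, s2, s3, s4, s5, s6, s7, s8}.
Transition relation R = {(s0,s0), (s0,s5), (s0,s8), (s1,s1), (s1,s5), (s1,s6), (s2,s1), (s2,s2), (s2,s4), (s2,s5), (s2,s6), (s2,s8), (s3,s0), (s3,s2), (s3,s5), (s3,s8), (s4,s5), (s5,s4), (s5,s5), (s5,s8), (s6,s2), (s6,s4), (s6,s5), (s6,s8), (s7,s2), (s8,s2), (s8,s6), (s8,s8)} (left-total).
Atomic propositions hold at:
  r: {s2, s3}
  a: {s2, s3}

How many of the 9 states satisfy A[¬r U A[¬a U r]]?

Sat(¬r) = {s0, s1, s4, s5, s6, s7, s8}
Sat(¬a) = {s0, s1, s4, s5, s6, s7, s8}
A[¬a U r]: least fixpoint, start Z0 = Sat(r) = {s2, s3}, add states in Sat(¬a) with every successor in Z. Z1 = {s2, s3, s7}; fixed.
Sat(A[¬a U r]) = {s2, s3, s7}
A[¬r U A[¬a U r]]: least fixpoint, start Z0 = Sat(A[¬a U r]) = {s2, s3, s7}, add states in Sat(¬r) with every successor in Z. Already a fixed point.
Sat(A[¬r U A[¬a U r]]) = {s2, s3, s7}
|Sat(A[¬r U A[¬a U r]])| = |{s2, s3, s7}| = 3.

3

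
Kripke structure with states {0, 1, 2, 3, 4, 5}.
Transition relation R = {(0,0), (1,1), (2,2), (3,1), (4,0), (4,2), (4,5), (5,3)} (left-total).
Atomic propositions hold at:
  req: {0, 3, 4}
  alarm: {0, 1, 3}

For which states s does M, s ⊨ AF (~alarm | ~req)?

Sat(~alarm) = {2, 4, 5}
Sat(~req) = {1, 2, 5}
Sat(~alarm | ~req) = {1, 2, 4, 5}
AF (~alarm | ~req): least fixpoint, start Z0 = {1, 2, 4, 5}, add states with every successor in Z. Z1 = {1, 2, 3, 4, 5}; fixed.
Sat(AF (~alarm | ~req)) = {1, 2, 3, 4, 5}

{1, 2, 3, 4, 5}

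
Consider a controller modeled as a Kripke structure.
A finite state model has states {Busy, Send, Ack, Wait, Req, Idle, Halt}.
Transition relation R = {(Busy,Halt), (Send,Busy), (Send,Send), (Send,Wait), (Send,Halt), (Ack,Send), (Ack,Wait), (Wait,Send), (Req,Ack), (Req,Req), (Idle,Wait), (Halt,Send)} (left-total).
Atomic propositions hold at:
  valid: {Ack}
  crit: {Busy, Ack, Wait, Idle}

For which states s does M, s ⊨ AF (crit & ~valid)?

Sat(~valid) = {Busy, Send, Wait, Req, Idle, Halt}
Sat(crit & ~valid) = {Busy, Wait, Idle}
AF (crit & ~valid): least fixpoint, start Z0 = {Busy, Wait, Idle}, add states with every successor in Z. Already a fixed point.
Sat(AF (crit & ~valid)) = {Busy, Wait, Idle}

{Busy, Wait, Idle}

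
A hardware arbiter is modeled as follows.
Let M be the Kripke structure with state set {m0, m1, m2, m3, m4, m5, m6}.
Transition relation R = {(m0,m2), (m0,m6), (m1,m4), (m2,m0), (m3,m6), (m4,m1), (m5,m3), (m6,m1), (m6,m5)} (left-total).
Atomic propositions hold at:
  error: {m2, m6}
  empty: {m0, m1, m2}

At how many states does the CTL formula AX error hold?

Sat(AX error) = {s : every successor in {m2, m6}} = {m0, m3}
|Sat(AX error)| = |{m0, m3}| = 2.

2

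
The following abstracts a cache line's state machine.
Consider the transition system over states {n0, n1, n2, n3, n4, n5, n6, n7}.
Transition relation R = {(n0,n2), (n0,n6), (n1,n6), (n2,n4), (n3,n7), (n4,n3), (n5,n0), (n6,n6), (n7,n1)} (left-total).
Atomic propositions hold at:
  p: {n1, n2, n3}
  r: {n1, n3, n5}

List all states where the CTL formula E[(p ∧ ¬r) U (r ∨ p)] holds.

{n1, n2, n3, n5}

Sat(¬r) = {n0, n2, n4, n6, n7}
Sat(p ∧ ¬r) = {n2}
Sat(r ∨ p) = {n1, n2, n3, n5}
E[(p ∧ ¬r) U (r ∨ p)]: least fixpoint, start Z0 = Sat((r ∨ p)) = {n1, n2, n3, n5}, add states in Sat(p ∧ ¬r) with some successor in Z. Already a fixed point.
Sat(E[(p ∧ ¬r) U (r ∨ p)]) = {n1, n2, n3, n5}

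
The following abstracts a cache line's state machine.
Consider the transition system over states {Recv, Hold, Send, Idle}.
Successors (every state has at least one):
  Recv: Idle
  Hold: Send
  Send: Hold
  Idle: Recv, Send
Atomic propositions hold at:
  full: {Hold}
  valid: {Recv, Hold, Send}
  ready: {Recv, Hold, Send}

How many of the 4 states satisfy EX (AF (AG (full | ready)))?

Sat(full | ready) = {Recv, Hold, Send}
AG (full | ready): greatest fixpoint, start Z0 = {Recv, Hold, Send}, keep only states in Sat with every successor in Z. Z1 = {Hold, Send}; fixed.
Sat(AG (full | ready)) = {Hold, Send}
AF (AG (full | ready)): least fixpoint, start Z0 = {Hold, Send}, add states with every successor in Z. Already a fixed point.
Sat(AF (AG (full | ready))) = {Hold, Send}
Sat(EX (AF (AG (full | ready)))) = {s : some successor in {Hold, Send}} = {Hold, Send, Idle}
|Sat(EX (AF (AG (full | ready))))| = |{Hold, Send, Idle}| = 3.

3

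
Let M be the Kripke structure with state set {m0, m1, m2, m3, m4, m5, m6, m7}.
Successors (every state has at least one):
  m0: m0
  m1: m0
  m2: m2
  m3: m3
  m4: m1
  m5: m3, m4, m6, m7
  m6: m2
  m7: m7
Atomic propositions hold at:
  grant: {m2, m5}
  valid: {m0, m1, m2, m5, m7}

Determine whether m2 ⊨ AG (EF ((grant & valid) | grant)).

Sat(grant & valid) = {m2, m5}
Sat((grant & valid) | grant) = {m2, m5}
EF ((grant & valid) | grant): least fixpoint, start Z0 = {m2, m5}, add states with some successor in Z. Z1 = {m2, m5, m6}; fixed.
Sat(EF ((grant & valid) | grant)) = {m2, m5, m6}
AG (EF ((grant & valid) | grant)): greatest fixpoint, start Z0 = {m2, m5, m6}, keep only states in Sat with every successor in Z. Z1 = {m2, m6}; fixed.
Sat(AG (EF ((grant & valid) | grant))) = {m2, m6}
m2 ∈ Sat(AG (EF ((grant & valid) | grant))) = {m2, m6}, so the formula holds at m2.

Yes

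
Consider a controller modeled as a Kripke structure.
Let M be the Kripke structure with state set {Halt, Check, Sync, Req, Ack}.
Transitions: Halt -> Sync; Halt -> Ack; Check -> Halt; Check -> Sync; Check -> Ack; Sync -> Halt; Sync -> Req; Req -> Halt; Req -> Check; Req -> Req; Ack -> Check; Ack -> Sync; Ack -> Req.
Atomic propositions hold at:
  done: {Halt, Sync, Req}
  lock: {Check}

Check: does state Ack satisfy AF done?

No

AF done: least fixpoint, start Z0 = {Halt, Sync, Req}, add states with every successor in Z. Already a fixed point.
Sat(AF done) = {Halt, Sync, Req}
Ack ∉ Sat(AF done) = {Halt, Sync, Req}, so the formula does not hold at Ack.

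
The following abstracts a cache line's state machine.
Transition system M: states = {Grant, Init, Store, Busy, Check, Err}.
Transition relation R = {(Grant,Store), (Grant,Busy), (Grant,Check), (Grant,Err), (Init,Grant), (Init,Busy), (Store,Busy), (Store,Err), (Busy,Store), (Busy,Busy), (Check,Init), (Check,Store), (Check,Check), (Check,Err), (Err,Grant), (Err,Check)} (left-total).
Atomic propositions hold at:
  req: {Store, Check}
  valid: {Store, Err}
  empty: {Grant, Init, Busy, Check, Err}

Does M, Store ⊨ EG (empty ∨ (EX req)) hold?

No

Sat(EX req) = {s : some successor in {Store, Check}} = {Grant, Busy, Check, Err}
Sat(empty ∨ (EX req)) = {Grant, Init, Busy, Check, Err}
EG (empty ∨ (EX req)): greatest fixpoint, start Z0 = {Grant, Init, Busy, Check, Err}, keep only states in Sat with some successor in Z. Already a fixed point.
Sat(EG (empty ∨ (EX req))) = {Grant, Init, Busy, Check, Err}
Store ∉ Sat(EG (empty ∨ (EX req))) = {Grant, Init, Busy, Check, Err}, so the formula does not hold at Store.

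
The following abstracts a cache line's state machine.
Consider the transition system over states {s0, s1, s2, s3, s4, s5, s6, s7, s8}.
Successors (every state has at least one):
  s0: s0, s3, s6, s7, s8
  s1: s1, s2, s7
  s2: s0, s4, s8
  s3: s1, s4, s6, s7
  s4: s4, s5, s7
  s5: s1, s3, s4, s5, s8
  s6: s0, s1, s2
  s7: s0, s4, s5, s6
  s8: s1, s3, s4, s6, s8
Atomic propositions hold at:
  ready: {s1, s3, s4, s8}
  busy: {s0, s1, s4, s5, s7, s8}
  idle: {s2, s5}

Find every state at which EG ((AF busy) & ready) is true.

AF busy: least fixpoint, start Z0 = {s0, s1, s4, s5, s7, s8}, add states with every successor in Z. Z1 = {s0, s1, s2, s4, s5, s7, s8}; Z2 = {s0, s1, s2, s4, s5, s6, s7, s8}; Z3 = {s0, s1, s2, s3, s4, s5, s6, s7, s8}; fixed.
Sat(AF busy) = {s0, s1, s2, s3, s4, s5, s6, s7, s8}
Sat((AF busy) & ready) = {s1, s3, s4, s8}
EG ((AF busy) & ready): greatest fixpoint, start Z0 = {s1, s3, s4, s8}, keep only states in Sat with some successor in Z. Already a fixed point.
Sat(EG ((AF busy) & ready)) = {s1, s3, s4, s8}

{s1, s3, s4, s8}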